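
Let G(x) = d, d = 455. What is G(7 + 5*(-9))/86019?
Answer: 455/86019 ≈ 0.0052895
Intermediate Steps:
G(x) = 455
G(7 + 5*(-9))/86019 = 455/86019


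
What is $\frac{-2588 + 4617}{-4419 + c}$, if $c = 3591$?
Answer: $- \frac{2029}{828} \approx -2.4505$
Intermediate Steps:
$\frac{-2588 + 4617}{-4419 + c} = \frac{-2588 + 4617}{-4419 + 3591} = \frac{2029}{-828} = 2029 \left(- \frac{1}{828}\right) = - \frac{2029}{828}$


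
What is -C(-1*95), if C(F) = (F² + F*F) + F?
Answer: -17955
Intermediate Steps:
C(F) = F + 2*F² (C(F) = (F² + F²) + F = 2*F² + F = F + 2*F²)
-C(-1*95) = -(-1*95)*(1 + 2*(-1*95)) = -(-95)*(1 + 2*(-95)) = -(-95)*(1 - 190) = -(-95)*(-189) = -1*17955 = -17955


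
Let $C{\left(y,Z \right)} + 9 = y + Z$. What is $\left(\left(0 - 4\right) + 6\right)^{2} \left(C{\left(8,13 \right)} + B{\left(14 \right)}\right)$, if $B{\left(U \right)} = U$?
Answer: $104$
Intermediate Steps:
$C{\left(y,Z \right)} = -9 + Z + y$ ($C{\left(y,Z \right)} = -9 + \left(y + Z\right) = -9 + \left(Z + y\right) = -9 + Z + y$)
$\left(\left(0 - 4\right) + 6\right)^{2} \left(C{\left(8,13 \right)} + B{\left(14 \right)}\right) = \left(\left(0 - 4\right) + 6\right)^{2} \left(\left(-9 + 13 + 8\right) + 14\right) = \left(-4 + 6\right)^{2} \left(12 + 14\right) = 2^{2} \cdot 26 = 4 \cdot 26 = 104$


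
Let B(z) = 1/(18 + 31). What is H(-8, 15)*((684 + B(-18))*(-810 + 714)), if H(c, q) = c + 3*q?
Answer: -119052384/49 ≈ -2.4296e+6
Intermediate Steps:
B(z) = 1/49
H(-8, 15)*((684 + B(-18))*(-810 + 714)) = (-8 + 3*15)*((684 + 1/49)*(-810 + 714)) = (-8 + 45)*((33517/49)*(-96)) = 37*(-3217632/49) = -119052384/49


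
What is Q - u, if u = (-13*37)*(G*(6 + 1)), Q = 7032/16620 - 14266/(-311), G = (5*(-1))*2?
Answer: -14482906794/430735 ≈ -33624.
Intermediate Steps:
G = -10 (G = -5*2 = -10)
Q = 19940656/430735 (Q = 7032*(1/16620) - 14266*(-1/311) = 586/1385 + 14266/311 = 19940656/430735 ≈ 46.294)
u = 33670 (u = (-13*37)*(-10*(6 + 1)) = -(-4810)*7 = -481*(-70) = 33670)
Q - u = 19940656/430735 - 1*33670 = 19940656/430735 - 33670 = -14482906794/430735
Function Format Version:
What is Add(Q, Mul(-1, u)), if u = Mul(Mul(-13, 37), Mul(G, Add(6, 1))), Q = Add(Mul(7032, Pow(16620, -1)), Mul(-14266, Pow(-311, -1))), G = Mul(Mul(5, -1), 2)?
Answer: Rational(-14482906794, 430735) ≈ -33624.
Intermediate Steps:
G = -10 (G = Mul(-5, 2) = -10)
Q = Rational(19940656, 430735) (Q = Add(Mul(7032, Rational(1, 16620)), Mul(-14266, Rational(-1, 311))) = Add(Rational(586, 1385), Rational(14266, 311)) = Rational(19940656, 430735) ≈ 46.294)
u = 33670 (u = Mul(Mul(-13, 37), Mul(-10, Add(6, 1))) = Mul(-481, Mul(-10, 7)) = Mul(-481, -70) = 33670)
Add(Q, Mul(-1, u)) = Add(Rational(19940656, 430735), Mul(-1, 33670)) = Add(Rational(19940656, 430735), -33670) = Rational(-14482906794, 430735)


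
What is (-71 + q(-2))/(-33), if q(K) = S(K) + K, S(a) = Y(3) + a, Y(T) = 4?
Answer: 71/33 ≈ 2.1515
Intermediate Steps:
S(a) = 4 + a
q(K) = 4 + 2*K (q(K) = (4 + K) + K = 4 + 2*K)
(-71 + q(-2))/(-33) = (-71 + (4 + 2*(-2)))/(-33) = -(-71 + (4 - 4))/33 = -(-71 + 0)/33 = -1/33*(-71) = 71/33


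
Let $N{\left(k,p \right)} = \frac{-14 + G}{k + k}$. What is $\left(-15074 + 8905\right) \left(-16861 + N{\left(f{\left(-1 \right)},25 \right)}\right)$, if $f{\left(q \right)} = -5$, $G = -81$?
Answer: $\frac{207913807}{2} \approx 1.0396 \cdot 10^{8}$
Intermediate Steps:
$N{\left(k,p \right)} = - \frac{95}{2 k}$ ($N{\left(k,p \right)} = \frac{-14 - 81}{k + k} = - \frac{95}{2 k}$)
$\left(-15074 + 8905\right) \left(-16861 + N{\left(f{\left(-1 \right)},25 \right)}\right) = \left(-15074 + 8905\right) \left(-16861 - \frac{95}{2 \left(-5\right)}\right) = - 6169 \left(-16861 - - \frac{19}{2}\right) = - 6169 \left(-16861 + \frac{19}{2}\right) = \left(-6169\right) \left(- \frac{33703}{2}\right) = \frac{207913807}{2}$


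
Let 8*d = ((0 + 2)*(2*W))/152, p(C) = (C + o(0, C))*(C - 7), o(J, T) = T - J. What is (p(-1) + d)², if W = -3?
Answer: 23629321/92416 ≈ 255.68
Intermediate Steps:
p(C) = 2*C*(-7 + C) (p(C) = (C + (C - 1*0))*(C - 7) = (C + (C + 0))*(-7 + C) = (C + C)*(-7 + C) = (2*C)*(-7 + C) = 2*C*(-7 + C))
d = -3/304 (d = (((0 + 2)*(2*(-3)))/152)/8 = ((2*(-6))*(1/152))/8 = (-12*1/152)/8 = (⅛)*(-3/38) = -3/304 ≈ -0.0098684)
(p(-1) + d)² = (2*(-1)*(-7 - 1) - 3/304)² = (2*(-1)*(-8) - 3/304)² = (16 - 3/304)² = (4861/304)² = 23629321/92416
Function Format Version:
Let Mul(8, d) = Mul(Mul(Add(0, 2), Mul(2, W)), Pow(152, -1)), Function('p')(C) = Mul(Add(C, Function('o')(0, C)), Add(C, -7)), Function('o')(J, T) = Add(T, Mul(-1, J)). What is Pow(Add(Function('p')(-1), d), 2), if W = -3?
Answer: Rational(23629321, 92416) ≈ 255.68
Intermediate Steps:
Function('p')(C) = Mul(2, C, Add(-7, C)) (Function('p')(C) = Mul(Add(C, Add(C, Mul(-1, 0))), Add(C, -7)) = Mul(Add(C, Add(C, 0)), Add(-7, C)) = Mul(Add(C, C), Add(-7, C)) = Mul(Mul(2, C), Add(-7, C)) = Mul(2, C, Add(-7, C)))
d = Rational(-3, 304) (d = Mul(Rational(1, 8), Mul(Mul(Add(0, 2), Mul(2, -3)), Pow(152, -1))) = Mul(Rational(1, 8), Mul(Mul(2, -6), Rational(1, 152))) = Mul(Rational(1, 8), Mul(-12, Rational(1, 152))) = Mul(Rational(1, 8), Rational(-3, 38)) = Rational(-3, 304) ≈ -0.0098684)
Pow(Add(Function('p')(-1), d), 2) = Pow(Add(Mul(2, -1, Add(-7, -1)), Rational(-3, 304)), 2) = Pow(Add(Mul(2, -1, -8), Rational(-3, 304)), 2) = Pow(Add(16, Rational(-3, 304)), 2) = Pow(Rational(4861, 304), 2) = Rational(23629321, 92416)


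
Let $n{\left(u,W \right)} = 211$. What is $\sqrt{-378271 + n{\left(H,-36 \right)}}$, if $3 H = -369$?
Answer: $2 i \sqrt{94515} \approx 614.87 i$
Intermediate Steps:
$H = -123$ ($H = \frac{1}{3} \left(-369\right) = -123$)
$\sqrt{-378271 + n{\left(H,-36 \right)}} = \sqrt{-378271 + 211} = \sqrt{-378060} = 2 i \sqrt{94515}$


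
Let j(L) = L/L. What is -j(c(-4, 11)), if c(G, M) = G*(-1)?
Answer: -1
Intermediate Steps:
c(G, M) = -G
j(L) = 1
-j(c(-4, 11)) = -1*1 = -1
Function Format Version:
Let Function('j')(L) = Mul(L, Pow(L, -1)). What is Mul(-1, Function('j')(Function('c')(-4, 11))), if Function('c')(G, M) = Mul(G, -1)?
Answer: -1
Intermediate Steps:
Function('c')(G, M) = Mul(-1, G)
Function('j')(L) = 1
Mul(-1, Function('j')(Function('c')(-4, 11))) = Mul(-1, 1) = -1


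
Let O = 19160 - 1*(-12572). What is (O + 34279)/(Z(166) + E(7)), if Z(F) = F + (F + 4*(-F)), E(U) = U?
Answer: -66011/325 ≈ -203.11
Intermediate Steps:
O = 31732 (O = 19160 + 12572 = 31732)
Z(F) = -2*F (Z(F) = F + (F - 4*F) = F - 3*F = -2*F)
(O + 34279)/(Z(166) + E(7)) = (31732 + 34279)/(-2*166 + 7) = 66011/(-332 + 7) = 66011/(-325) = 66011*(-1/325) = -66011/325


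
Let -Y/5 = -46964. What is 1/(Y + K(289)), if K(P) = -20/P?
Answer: 289/67862960 ≈ 4.2586e-6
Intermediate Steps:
Y = 234820 (Y = -5*(-46964) = 234820)
1/(Y + K(289)) = 1/(234820 - 20/289) = 1/(67862960/289) = 289/67862960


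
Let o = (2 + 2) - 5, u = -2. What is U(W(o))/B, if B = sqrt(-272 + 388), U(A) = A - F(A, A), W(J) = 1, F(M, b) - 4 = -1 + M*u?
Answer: 0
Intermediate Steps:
o = -1 (o = 4 - 5 = -1)
F(M, b) = 3 - 2*M (F(M, b) = 4 + (-1 + M*(-2)) = 4 + (-1 - 2*M) = 3 - 2*M)
U(A) = -3 + 3*A (U(A) = A - (3 - 2*A) = A + (-3 + 2*A) = -3 + 3*A)
B = 2*sqrt(29) (B = sqrt(116) = 2*sqrt(29) ≈ 10.770)
U(W(o))/B = (-3 + 3*1)/((2*sqrt(29))) = (-3 + 3)*(sqrt(29)/58) = 0*(sqrt(29)/58) = 0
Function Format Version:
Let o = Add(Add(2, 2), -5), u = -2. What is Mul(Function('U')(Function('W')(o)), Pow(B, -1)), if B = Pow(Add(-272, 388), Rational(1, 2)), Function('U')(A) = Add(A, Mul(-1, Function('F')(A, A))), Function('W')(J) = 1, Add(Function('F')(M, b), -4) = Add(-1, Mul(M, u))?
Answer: 0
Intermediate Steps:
o = -1 (o = Add(4, -5) = -1)
Function('F')(M, b) = Add(3, Mul(-2, M)) (Function('F')(M, b) = Add(4, Add(-1, Mul(M, -2))) = Add(4, Add(-1, Mul(-2, M))) = Add(3, Mul(-2, M)))
Function('U')(A) = Add(-3, Mul(3, A)) (Function('U')(A) = Add(A, Mul(-1, Add(3, Mul(-2, A)))) = Add(A, Add(-3, Mul(2, A))) = Add(-3, Mul(3, A)))
B = Mul(2, Pow(29, Rational(1, 2))) (B = Pow(116, Rational(1, 2)) = Mul(2, Pow(29, Rational(1, 2))) ≈ 10.770)
Mul(Function('U')(Function('W')(o)), Pow(B, -1)) = Mul(Add(-3, Mul(3, 1)), Pow(Mul(2, Pow(29, Rational(1, 2))), -1)) = Mul(Add(-3, 3), Mul(Rational(1, 58), Pow(29, Rational(1, 2)))) = Mul(0, Mul(Rational(1, 58), Pow(29, Rational(1, 2)))) = 0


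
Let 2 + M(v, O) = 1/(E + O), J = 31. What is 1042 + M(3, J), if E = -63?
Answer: 33279/32 ≈ 1040.0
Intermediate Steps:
M(v, O) = -2 + 1/(-63 + O)
1042 + M(3, J) = 1042 + (127 - 2*31)/(-63 + 31) = 1042 + (127 - 62)/(-32) = 1042 - 1/32*65 = 1042 - 65/32 = 33279/32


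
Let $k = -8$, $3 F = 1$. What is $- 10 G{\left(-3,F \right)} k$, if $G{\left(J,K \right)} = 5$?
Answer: $400$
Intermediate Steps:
$F = \frac{1}{3}$ ($F = \frac{1}{3} \cdot 1 = \frac{1}{3} \approx 0.33333$)
$- 10 G{\left(-3,F \right)} k = \left(-10\right) 5 \left(-8\right) = \left(-50\right) \left(-8\right) = 400$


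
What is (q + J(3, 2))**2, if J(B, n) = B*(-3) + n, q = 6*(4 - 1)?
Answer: 121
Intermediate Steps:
q = 18 (q = 6*3 = 18)
J(B, n) = n - 3*B (J(B, n) = -3*B + n = n - 3*B)
(q + J(3, 2))**2 = (18 + (2 - 3*3))**2 = (18 + (2 - 9))**2 = (18 - 7)**2 = 11**2 = 121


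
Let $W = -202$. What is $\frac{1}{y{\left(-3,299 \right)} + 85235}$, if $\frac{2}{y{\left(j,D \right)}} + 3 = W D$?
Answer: $\frac{60401}{5148279233} \approx 1.1732 \cdot 10^{-5}$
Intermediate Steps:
$y{\left(j,D \right)} = \frac{2}{-3 - 202 D}$
$\frac{1}{y{\left(-3,299 \right)} + 85235} = \frac{1}{\frac{2}{-3 - 60398} + 85235} = \frac{1}{\frac{2}{-60401} + 85235} = \frac{1}{2 \left(- \frac{1}{60401}\right) + 85235} = \frac{1}{- \frac{2}{60401} + 85235} = \frac{1}{\frac{5148279233}{60401}} = \frac{60401}{5148279233}$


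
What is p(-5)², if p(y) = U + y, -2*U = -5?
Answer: 25/4 ≈ 6.2500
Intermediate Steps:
U = 5/2 (U = -½*(-5) = 5/2 ≈ 2.5000)
p(y) = 5/2 + y
p(-5)² = (5/2 - 5)² = (-5/2)² = 25/4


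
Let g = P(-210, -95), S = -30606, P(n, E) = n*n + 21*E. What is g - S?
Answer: 72711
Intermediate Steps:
P(n, E) = n² + 21*E
g = 42105 (g = (-210)² + 21*(-95) = 44100 - 1995 = 42105)
g - S = 42105 - 1*(-30606) = 42105 + 30606 = 72711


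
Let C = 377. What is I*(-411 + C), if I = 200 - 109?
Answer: -3094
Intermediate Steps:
I = 91
I*(-411 + C) = 91*(-411 + 377) = 91*(-34) = -3094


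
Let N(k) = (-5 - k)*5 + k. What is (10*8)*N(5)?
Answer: -3600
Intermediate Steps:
N(k) = -25 - 4*k (N(k) = (-25 - 5*k) + k = -25 - 4*k)
(10*8)*N(5) = (10*8)*(-25 - 4*5) = 80*(-25 - 20) = 80*(-45) = -3600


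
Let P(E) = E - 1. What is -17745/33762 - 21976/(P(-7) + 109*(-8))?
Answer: 7566022/309485 ≈ 24.447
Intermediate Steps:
P(E) = -1 + E
-17745/33762 - 21976/(P(-7) + 109*(-8)) = -17745/33762 - 21976/((-1 - 7) + 109*(-8)) = -17745*1/33762 - 21976/(-8 - 872) = -5915/11254 - 21976/(-880) = -5915/11254 - 21976*(-1/880) = -5915/11254 + 2747/110 = 7566022/309485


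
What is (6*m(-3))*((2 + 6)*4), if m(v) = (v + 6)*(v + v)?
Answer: -3456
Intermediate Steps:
m(v) = 2*v*(6 + v) (m(v) = (6 + v)*(2*v) = 2*v*(6 + v))
(6*m(-3))*((2 + 6)*4) = (6*(2*(-3)*(6 - 3)))*((2 + 6)*4) = (6*(2*(-3)*3))*(8*4) = (6*(-18))*32 = -108*32 = -3456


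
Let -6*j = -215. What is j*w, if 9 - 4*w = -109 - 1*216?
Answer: 35905/12 ≈ 2992.1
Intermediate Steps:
j = 215/6 (j = -1/6*(-215) = 215/6 ≈ 35.833)
w = 167/2 (w = 9/4 - (-109 - 1*216)/4 = 9/4 - (-109 - 216)/4 = 9/4 - 1/4*(-325) = 9/4 + 325/4 = 167/2 ≈ 83.500)
j*w = (215/6)*(167/2) = 35905/12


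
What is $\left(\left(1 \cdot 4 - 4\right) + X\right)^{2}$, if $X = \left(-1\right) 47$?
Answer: $2209$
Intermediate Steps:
$X = -47$
$\left(\left(1 \cdot 4 - 4\right) + X\right)^{2} = \left(\left(1 \cdot 4 - 4\right) - 47\right)^{2} = \left(\left(4 - 4\right) - 47\right)^{2} = \left(0 - 47\right)^{2} = \left(-47\right)^{2} = 2209$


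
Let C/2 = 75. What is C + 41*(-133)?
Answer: -5303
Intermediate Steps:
C = 150 (C = 2*75 = 150)
C + 41*(-133) = 150 + 41*(-133) = 150 - 5453 = -5303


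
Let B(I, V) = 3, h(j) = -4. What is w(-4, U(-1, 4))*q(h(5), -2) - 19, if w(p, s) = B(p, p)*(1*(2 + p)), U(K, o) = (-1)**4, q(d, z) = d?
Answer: 5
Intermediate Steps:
U(K, o) = 1
w(p, s) = 6 + 3*p (w(p, s) = 3*(1*(2 + p)) = 3*(2 + p) = 6 + 3*p)
w(-4, U(-1, 4))*q(h(5), -2) - 19 = (6 + 3*(-4))*(-4) - 19 = (6 - 12)*(-4) - 19 = -6*(-4) - 19 = 24 - 19 = 5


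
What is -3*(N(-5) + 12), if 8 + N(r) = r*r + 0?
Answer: -87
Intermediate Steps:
N(r) = -8 + r² (N(r) = -8 + (r*r + 0) = -8 + (r² + 0) = -8 + r²)
-3*(N(-5) + 12) = -3*((-8 + (-5)²) + 12) = -3*((-8 + 25) + 12) = -3*(17 + 12) = -3*29 = -87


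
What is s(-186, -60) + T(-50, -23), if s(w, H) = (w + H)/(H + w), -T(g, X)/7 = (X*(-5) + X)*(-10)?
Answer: 6441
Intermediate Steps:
T(g, X) = -280*X (T(g, X) = -7*(X*(-5) + X)*(-10) = -7*(-5*X + X)*(-10) = -7*(-4*X)*(-10) = -280*X)
s(w, H) = 1 (s(w, H) = (H + w)/(H + w) = 1)
s(-186, -60) + T(-50, -23) = 1 - 280*(-23) = 1 + 6440 = 6441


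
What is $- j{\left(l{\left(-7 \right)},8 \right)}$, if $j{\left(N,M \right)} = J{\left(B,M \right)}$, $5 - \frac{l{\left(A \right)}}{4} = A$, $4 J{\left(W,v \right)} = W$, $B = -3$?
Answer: $\frac{3}{4} \approx 0.75$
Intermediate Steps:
$J{\left(W,v \right)} = \frac{W}{4}$
$l{\left(A \right)} = 20 - 4 A$
$j{\left(N,M \right)} = - \frac{3}{4}$ ($j{\left(N,M \right)} = \frac{1}{4} \left(-3\right) = - \frac{3}{4}$)
$- j{\left(l{\left(-7 \right)},8 \right)} = \left(-1\right) \left(- \frac{3}{4}\right) = \frac{3}{4}$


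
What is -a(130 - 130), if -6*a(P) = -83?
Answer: -83/6 ≈ -13.833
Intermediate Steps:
a(P) = 83/6 (a(P) = -1/6*(-83) = 83/6)
-a(130 - 130) = -1*83/6 = -83/6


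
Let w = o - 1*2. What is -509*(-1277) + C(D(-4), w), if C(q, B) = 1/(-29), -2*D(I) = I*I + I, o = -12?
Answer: 18849796/29 ≈ 6.4999e+5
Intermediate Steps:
w = -14 (w = -12 - 1*2 = -12 - 2 = -14)
D(I) = -I/2 - I**2/2 (D(I) = -(I*I + I)/2 = -(I**2 + I)/2 = -(I + I**2)/2 = -I/2 - I**2/2)
C(q, B) = -1/29
-509*(-1277) + C(D(-4), w) = -509*(-1277) - 1/29 = 649993 - 1/29 = 18849796/29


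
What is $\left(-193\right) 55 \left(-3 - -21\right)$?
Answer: $-191070$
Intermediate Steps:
$\left(-193\right) 55 \left(-3 - -21\right) = - 10615 \left(-3 + 21\right) = \left(-10615\right) 18 = -191070$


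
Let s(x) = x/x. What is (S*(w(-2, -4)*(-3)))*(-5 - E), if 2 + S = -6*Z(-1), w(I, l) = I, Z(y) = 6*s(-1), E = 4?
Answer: 2052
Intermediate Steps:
s(x) = 1
Z(y) = 6 (Z(y) = 6*1 = 6)
S = -38 (S = -2 - 6*6 = -2 - 36 = -38)
(S*(w(-2, -4)*(-3)))*(-5 - E) = (-(-76)*(-3))*(-5 - 1*4) = (-38*6)*(-5 - 4) = -228*(-9) = 2052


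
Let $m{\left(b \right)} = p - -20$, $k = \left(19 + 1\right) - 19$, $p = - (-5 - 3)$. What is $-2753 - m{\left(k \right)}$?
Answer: $-2781$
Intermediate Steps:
$p = 8$ ($p = \left(-1\right) \left(-8\right) = 8$)
$k = 1$ ($k = 20 - 19 = 1$)
$m{\left(b \right)} = 28$ ($m{\left(b \right)} = 8 - -20 = 8 + 20 = 28$)
$-2753 - m{\left(k \right)} = -2753 - 28 = -2781$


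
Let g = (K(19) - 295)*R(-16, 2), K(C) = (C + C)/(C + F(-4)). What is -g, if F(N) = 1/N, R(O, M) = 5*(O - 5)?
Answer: -153811/5 ≈ -30762.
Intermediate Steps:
R(O, M) = -25 + 5*O (R(O, M) = 5*(-5 + O) = -25 + 5*O)
K(C) = 2*C/(-¼ + C) (K(C) = (C + C)/(C + 1/(-4)) = (2*C)/(C - ¼) = (2*C)/(-¼ + C) = 2*C/(-¼ + C))
g = 153811/5 (g = (8*19/(-1 + 4*19) - 295)*(-25 + 5*(-16)) = (8*19/(-1 + 76) - 295)*(-25 - 80) = (8*19/75 - 295)*(-105) = (8*19*(1/75) - 295)*(-105) = (152/75 - 295)*(-105) = -21973/75*(-105) = 153811/5 ≈ 30762.)
-g = -1*153811/5 = -153811/5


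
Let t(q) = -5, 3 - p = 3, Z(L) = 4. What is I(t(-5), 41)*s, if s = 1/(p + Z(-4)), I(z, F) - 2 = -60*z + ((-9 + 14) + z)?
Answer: 151/2 ≈ 75.500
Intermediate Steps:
p = 0 (p = 3 - 1*3 = 3 - 3 = 0)
I(z, F) = 7 - 59*z (I(z, F) = 2 + (-60*z + ((-9 + 14) + z)) = 2 + (-60*z + (5 + z)) = 2 + (5 - 59*z) = 7 - 59*z)
s = ¼ (s = 1/(0 + 4) = 1/4 = ¼ ≈ 0.25000)
I(t(-5), 41)*s = (7 - 59*(-5))*(¼) = (7 + 295)*(¼) = 302*(¼) = 151/2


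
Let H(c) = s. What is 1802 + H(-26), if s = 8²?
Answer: 1866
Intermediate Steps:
s = 64
H(c) = 64
1802 + H(-26) = 1802 + 64 = 1866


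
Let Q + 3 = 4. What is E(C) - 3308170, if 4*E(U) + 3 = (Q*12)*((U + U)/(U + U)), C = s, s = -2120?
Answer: -13232671/4 ≈ -3.3082e+6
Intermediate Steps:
Q = 1 (Q = -3 + 4 = 1)
C = -2120
E(U) = 9/4 (E(U) = -¾ + ((1*12)*((U + U)/(U + U)))/4 = -¾ + (12*((2*U)/((2*U))))/4 = -¾ + (12*((2*U)*(1/(2*U))))/4 = -¾ + (12*1)/4 = -¾ + (¼)*12 = -¾ + 3 = 9/4)
E(C) - 3308170 = 9/4 - 3308170 = -13232671/4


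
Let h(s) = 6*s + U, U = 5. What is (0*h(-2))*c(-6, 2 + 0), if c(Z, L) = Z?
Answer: 0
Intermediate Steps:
h(s) = 5 + 6*s (h(s) = 6*s + 5 = 5 + 6*s)
(0*h(-2))*c(-6, 2 + 0) = (0*(5 + 6*(-2)))*(-6) = (0*(5 - 12))*(-6) = (0*(-7))*(-6) = 0*(-6) = 0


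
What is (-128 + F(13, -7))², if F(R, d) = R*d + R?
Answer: 42436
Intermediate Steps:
F(R, d) = R + R*d
(-128 + F(13, -7))² = (-128 + 13*(1 - 7))² = (-128 + 13*(-6))² = (-128 - 78)² = (-206)² = 42436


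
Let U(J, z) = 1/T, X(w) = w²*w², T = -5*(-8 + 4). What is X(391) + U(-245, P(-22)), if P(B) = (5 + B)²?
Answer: 467452003221/20 ≈ 2.3373e+10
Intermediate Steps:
T = 20 (T = -5*(-4) = 20)
X(w) = w⁴
U(J, z) = 1/20
X(391) + U(-245, P(-22)) = 391⁴ + 1/20 = 23372600161 + 1/20 = 467452003221/20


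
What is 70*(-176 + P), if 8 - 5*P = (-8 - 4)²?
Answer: -14224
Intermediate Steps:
P = -136/5 (P = 8/5 - (-8 - 4)²/5 = 8/5 - ⅕*(-12)² = 8/5 - ⅕*144 = 8/5 - 144/5 = -136/5 ≈ -27.200)
70*(-176 + P) = 70*(-176 - 136/5) = 70*(-1016/5) = -14224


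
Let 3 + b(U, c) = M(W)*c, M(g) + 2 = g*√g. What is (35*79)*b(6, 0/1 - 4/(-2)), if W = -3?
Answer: -19355 - 16590*I*√3 ≈ -19355.0 - 28735.0*I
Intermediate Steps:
M(g) = -2 + g^(3/2) (M(g) = -2 + g*√g = -2 + g^(3/2))
b(U, c) = -3 + c*(-2 - 3*I*√3) (b(U, c) = -3 + (-2 + (-3)^(3/2))*c = -3 + (-2 - 3*I*√3)*c = -3 + c*(-2 - 3*I*√3))
(35*79)*b(6, 0/1 - 4/(-2)) = (35*79)*(-3 - (0/1 - 4/(-2))*(2 + 3*I*√3)) = 2765*(-3 - (0*1 - 4*(-½))*(2 + 3*I*√3)) = 2765*(-3 - (0 + 2)*(2 + 3*I*√3)) = 2765*(-3 - 1*2*(2 + 3*I*√3)) = 2765*(-3 + (-4 - 6*I*√3)) = 2765*(-7 - 6*I*√3) = -19355 - 16590*I*√3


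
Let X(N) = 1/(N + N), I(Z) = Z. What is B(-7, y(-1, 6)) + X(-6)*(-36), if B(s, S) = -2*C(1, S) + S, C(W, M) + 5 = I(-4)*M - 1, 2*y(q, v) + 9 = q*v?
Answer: -105/2 ≈ -52.500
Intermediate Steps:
y(q, v) = -9/2 + q*v/2 (y(q, v) = -9/2 + (q*v)/2 = -9/2 + q*v/2)
C(W, M) = -6 - 4*M (C(W, M) = -5 + (-4*M - 1) = -5 + (-1 - 4*M) = -6 - 4*M)
X(N) = 1/(2*N)
B(s, S) = 12 + 9*S (B(s, S) = -2*(-6 - 4*S) + S = (12 + 8*S) + S = 12 + 9*S)
B(-7, y(-1, 6)) + X(-6)*(-36) = (12 + 9*(-9/2 + (½)*(-1)*6)) + ((½)/(-6))*(-36) = (12 + 9*(-9/2 - 3)) + ((½)*(-⅙))*(-36) = (12 + 9*(-15/2)) - 1/12*(-36) = (12 - 135/2) + 3 = -111/2 + 3 = -105/2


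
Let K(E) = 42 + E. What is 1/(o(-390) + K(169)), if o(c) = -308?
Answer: -1/97 ≈ -0.010309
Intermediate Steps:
1/(o(-390) + K(169)) = 1/(-308 + (42 + 169)) = 1/(-308 + 211) = 1/(-97) = -1/97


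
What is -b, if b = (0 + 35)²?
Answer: -1225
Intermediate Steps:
b = 1225 (b = 35² = 1225)
-b = -1*1225 = -1225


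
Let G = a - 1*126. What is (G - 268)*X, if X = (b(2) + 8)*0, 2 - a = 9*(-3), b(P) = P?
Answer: 0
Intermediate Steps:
a = 29 (a = 2 - 9*(-3) = 2 - 1*(-27) = 2 + 27 = 29)
G = -97 (G = 29 - 1*126 = 29 - 126 = -97)
X = 0 (X = (2 + 8)*0 = 10*0 = 0)
(G - 268)*X = (-97 - 268)*0 = -365*0 = 0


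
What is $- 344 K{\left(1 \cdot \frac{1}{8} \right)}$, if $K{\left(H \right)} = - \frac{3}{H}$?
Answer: $8256$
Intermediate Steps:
$- 344 K{\left(1 \cdot \frac{1}{8} \right)} = - 344 \left(- \frac{3}{1 \cdot \frac{1}{8}}\right) = - 344 \left(- 3 \frac{1}{\frac{1}{8}}\right) = - 344 \left(\left(-3\right) 8\right) = \left(-344\right) \left(-24\right) = 8256$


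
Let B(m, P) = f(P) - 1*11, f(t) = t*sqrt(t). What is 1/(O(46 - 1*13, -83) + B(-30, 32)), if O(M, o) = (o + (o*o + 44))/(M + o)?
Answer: 37/2716 + 8*sqrt(2)/679 ≈ 0.030285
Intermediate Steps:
f(t) = t**(3/2)
B(m, P) = -11 + P**(3/2) (B(m, P) = P**(3/2) - 1*11 = P**(3/2) - 11 = -11 + P**(3/2))
O(M, o) = (44 + o + o**2)/(M + o) (O(M, o) = (o + (o**2 + 44))/(M + o) = (o + (44 + o**2))/(M + o) = (44 + o + o**2)/(M + o))
1/(O(46 - 1*13, -83) + B(-30, 32)) = 1/((44 - 83 + (-83)**2)/((46 - 1*13) - 83) + (-11 + 32**(3/2))) = 1/((44 - 83 + 6889)/((46 - 13) - 83) + (-11 + 128*sqrt(2))) = 1/(6850/(33 - 83) + (-11 + 128*sqrt(2))) = 1/(6850/(-50) + (-11 + 128*sqrt(2))) = 1/(-1/50*6850 + (-11 + 128*sqrt(2))) = 1/(-137 + (-11 + 128*sqrt(2))) = 1/(-148 + 128*sqrt(2))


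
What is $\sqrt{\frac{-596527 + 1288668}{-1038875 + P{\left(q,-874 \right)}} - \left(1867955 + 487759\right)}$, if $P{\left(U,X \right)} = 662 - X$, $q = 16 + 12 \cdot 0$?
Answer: $\frac{i \sqrt{2534919066705265393}}{1037339} \approx 1534.8 i$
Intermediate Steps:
$q = 16$ ($q = 16 + 0 = 16$)
$\sqrt{\frac{-596527 + 1288668}{-1038875 + P{\left(q,-874 \right)}} - \left(1867955 + 487759\right)} = \sqrt{\frac{-596527 + 1288668}{-1038875 + \left(662 - -874\right)} - \left(1867955 + 487759\right)} = \sqrt{\frac{692141}{-1038875 + \left(662 + 874\right)} - 2355714} = \sqrt{\frac{692141}{-1038875 + 1536} - 2355714} = \sqrt{\frac{692141}{-1037339} - 2355714} = \sqrt{692141 \left(- \frac{1}{1037339}\right) - 2355714} = \sqrt{- \frac{692141}{1037339} - 2355714} = \sqrt{- \frac{2443674697187}{1037339}} = \frac{i \sqrt{2534919066705265393}}{1037339}$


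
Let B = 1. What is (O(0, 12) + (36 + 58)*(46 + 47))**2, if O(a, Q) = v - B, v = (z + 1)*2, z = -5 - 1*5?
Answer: 76090729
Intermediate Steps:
z = -10 (z = -5 - 5 = -10)
v = -18 (v = (-10 + 1)*2 = -9*2 = -18)
O(a, Q) = -19 (O(a, Q) = -18 - 1*1 = -18 - 1 = -19)
(O(0, 12) + (36 + 58)*(46 + 47))**2 = (-19 + (36 + 58)*(46 + 47))**2 = (-19 + 94*93)**2 = (-19 + 8742)**2 = 8723**2 = 76090729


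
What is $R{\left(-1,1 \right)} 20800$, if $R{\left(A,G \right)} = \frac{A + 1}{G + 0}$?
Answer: $0$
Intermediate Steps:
$R{\left(A,G \right)} = \frac{1 + A}{G}$
$R{\left(-1,1 \right)} 20800 = \frac{1 - 1}{1} \cdot 20800 = 1 \cdot 0 \cdot 20800 = 0 \cdot 20800 = 0$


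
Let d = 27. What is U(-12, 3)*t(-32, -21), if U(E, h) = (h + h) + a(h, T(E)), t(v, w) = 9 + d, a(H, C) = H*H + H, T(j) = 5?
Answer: 648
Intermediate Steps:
a(H, C) = H + H² (a(H, C) = H² + H = H + H²)
t(v, w) = 36 (t(v, w) = 9 + 27 = 36)
U(E, h) = 2*h + h*(1 + h) (U(E, h) = (h + h) + h*(1 + h) = 2*h + h*(1 + h))
U(-12, 3)*t(-32, -21) = (3*(3 + 3))*36 = (3*6)*36 = 18*36 = 648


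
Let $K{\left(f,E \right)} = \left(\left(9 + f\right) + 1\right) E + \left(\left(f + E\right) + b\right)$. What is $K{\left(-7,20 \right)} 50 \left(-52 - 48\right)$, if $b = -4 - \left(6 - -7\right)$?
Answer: $-280000$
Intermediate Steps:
$b = -17$ ($b = -4 - \left(6 + 7\right) = -4 - 13 = -17$)
$K{\left(f,E \right)} = -17 + E + f + E \left(10 + f\right)$ ($K{\left(f,E \right)} = \left(\left(9 + f\right) + 1\right) E - \left(17 - E - f\right) = \left(10 + f\right) E - \left(17 - E - f\right) = E \left(10 + f\right) + \left(-17 + E + f\right) = -17 + E + f + E \left(10 + f\right)$)
$K{\left(-7,20 \right)} 50 \left(-52 - 48\right) = \left(-17 - 7 + 11 \cdot 20 + 20 \left(-7\right)\right) 50 \left(-52 - 48\right) = \left(-17 - 7 + 220 - 140\right) 50 \left(-100\right) = 56 \left(-5000\right) = -280000$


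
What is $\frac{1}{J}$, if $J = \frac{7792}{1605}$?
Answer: $\frac{1605}{7792} \approx 0.20598$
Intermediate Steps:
$J = \frac{7792}{1605}$ ($J = 7792 \cdot \frac{1}{1605} = \frac{7792}{1605} \approx 4.8548$)
$\frac{1}{J} = \frac{1}{\frac{7792}{1605}} = \frac{1605}{7792}$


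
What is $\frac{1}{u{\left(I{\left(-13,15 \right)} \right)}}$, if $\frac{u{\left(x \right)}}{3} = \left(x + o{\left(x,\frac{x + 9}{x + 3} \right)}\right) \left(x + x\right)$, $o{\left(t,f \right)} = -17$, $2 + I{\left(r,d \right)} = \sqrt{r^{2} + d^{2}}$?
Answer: $\frac{4}{715} + \frac{7 \sqrt{394}}{25740} \approx 0.010992$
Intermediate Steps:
$I{\left(r,d \right)} = -2 + \sqrt{d^{2} + r^{2}}$ ($I{\left(r,d \right)} = -2 + \sqrt{r^{2} + d^{2}} = -2 + \sqrt{d^{2} + r^{2}}$)
$u{\left(x \right)} = 6 x \left(-17 + x\right)$ ($u{\left(x \right)} = 3 \left(x - 17\right) \left(x + x\right) = 3 \left(-17 + x\right) 2 x = 3 \cdot 2 x \left(-17 + x\right) = 6 x \left(-17 + x\right)$)
$\frac{1}{u{\left(I{\left(-13,15 \right)} \right)}} = \frac{1}{6 \left(-2 + \sqrt{15^{2} + \left(-13\right)^{2}}\right) \left(-17 - \left(2 - \sqrt{15^{2} + \left(-13\right)^{2}}\right)\right)} = \frac{1}{6 \left(-2 + \sqrt{225 + 169}\right) \left(-17 - \left(2 - \sqrt{225 + 169}\right)\right)} = \frac{1}{6 \left(-2 + \sqrt{394}\right) \left(-17 - \left(2 - \sqrt{394}\right)\right)} = \frac{1}{6 \left(-2 + \sqrt{394}\right) \left(-19 + \sqrt{394}\right)} = \frac{1}{6 \left(-19 + \sqrt{394}\right) \left(-2 + \sqrt{394}\right)}$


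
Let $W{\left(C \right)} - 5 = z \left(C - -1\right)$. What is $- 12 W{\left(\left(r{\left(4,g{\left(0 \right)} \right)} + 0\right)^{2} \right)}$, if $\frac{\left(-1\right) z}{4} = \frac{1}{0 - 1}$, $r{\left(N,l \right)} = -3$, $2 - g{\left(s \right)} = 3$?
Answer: $-540$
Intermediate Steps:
$g{\left(s \right)} = -1$ ($g{\left(s \right)} = 2 - 3 = -1$)
$z = 4$ ($z = - \frac{4}{0 - 1} = - \frac{4}{-1} = \left(-4\right) \left(-1\right) = 4$)
$W{\left(C \right)} = 9 + 4 C$ ($W{\left(C \right)} = 5 + 4 \left(C - -1\right) = 5 + 4 \left(C + \left(-4 + 5\right)\right) = 5 + 4 \left(C + 1\right) = 5 + 4 \left(1 + C\right) = 5 + \left(4 + 4 C\right) = 9 + 4 C$)
$- 12 W{\left(\left(r{\left(4,g{\left(0 \right)} \right)} + 0\right)^{2} \right)} = - 12 \left(9 + 4 \left(-3 + 0\right)^{2}\right) = - 12 \left(9 + 4 \left(-3\right)^{2}\right) = - 12 \left(9 + 4 \cdot 9\right) = - 12 \left(9 + 36\right) = \left(-12\right) 45 = -540$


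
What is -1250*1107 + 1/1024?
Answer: -1416959999/1024 ≈ -1.3838e+6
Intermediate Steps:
-1250*1107 + 1/1024 = -1383750 + 1/1024 = -1416959999/1024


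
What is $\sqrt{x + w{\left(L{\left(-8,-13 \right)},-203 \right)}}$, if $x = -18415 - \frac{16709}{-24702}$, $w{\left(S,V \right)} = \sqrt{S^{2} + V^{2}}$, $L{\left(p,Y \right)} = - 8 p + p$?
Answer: $\frac{\sqrt{-11236214079942 + 4271321628 \sqrt{905}}}{24702} \approx 134.92 i$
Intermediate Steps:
$L{\left(p,Y \right)} = - 7 p$
$x = - \frac{454870621}{24702}$ ($x = -18415 - 16709 \left(- \frac{1}{24702}\right) = -18415 - - \frac{16709}{24702} = -18415 + \frac{16709}{24702} = - \frac{454870621}{24702} \approx -18414.0$)
$\sqrt{x + w{\left(L{\left(-8,-13 \right)},-203 \right)}} = \sqrt{- \frac{454870621}{24702} + \sqrt{\left(\left(-7\right) \left(-8\right)\right)^{2} + \left(-203\right)^{2}}} = \sqrt{- \frac{454870621}{24702} + \sqrt{56^{2} + 41209}} = \sqrt{- \frac{454870621}{24702} + \sqrt{3136 + 41209}} = \sqrt{- \frac{454870621}{24702} + \sqrt{44345}} = \sqrt{- \frac{454870621}{24702} + 7 \sqrt{905}}$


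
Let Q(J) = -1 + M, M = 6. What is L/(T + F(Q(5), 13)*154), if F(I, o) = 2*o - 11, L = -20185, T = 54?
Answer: -20185/2364 ≈ -8.5385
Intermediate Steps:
Q(J) = 5 (Q(J) = -1 + 6 = 5)
F(I, o) = -11 + 2*o
L/(T + F(Q(5), 13)*154) = -20185/(54 + (-11 + 2*13)*154) = -20185/(54 + (-11 + 26)*154) = -20185/(54 + 15*154) = -20185/(54 + 2310) = -20185/2364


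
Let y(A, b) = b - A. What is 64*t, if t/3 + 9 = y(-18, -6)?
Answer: 576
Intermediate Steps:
t = 9 (t = -27 + 3*(-6 - 1*(-18)) = -27 + 3*(-6 + 18) = -27 + 3*12 = -27 + 36 = 9)
64*t = 64*9 = 576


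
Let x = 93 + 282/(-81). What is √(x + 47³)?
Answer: √8416914/9 ≈ 322.35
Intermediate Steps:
x = 2417/27 (x = 93 + 282*(-1/81) = 93 - 94/27 = 2417/27 ≈ 89.519)
√(x + 47³) = √(2417/27 + 47³) = √(2417/27 + 103823) = √(2805638/27) = √8416914/9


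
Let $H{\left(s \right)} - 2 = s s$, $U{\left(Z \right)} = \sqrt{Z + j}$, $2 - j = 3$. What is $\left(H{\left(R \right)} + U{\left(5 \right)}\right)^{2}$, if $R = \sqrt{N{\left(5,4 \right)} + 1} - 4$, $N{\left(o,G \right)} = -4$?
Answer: $97 - 272 i \sqrt{3} \approx 97.0 - 471.12 i$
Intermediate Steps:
$j = -1$ ($j = 2 - 3 = -1$)
$U{\left(Z \right)} = \sqrt{-1 + Z}$ ($U{\left(Z \right)} = \sqrt{Z - 1} = \sqrt{-1 + Z}$)
$R = -4 + i \sqrt{3}$ ($R = \sqrt{-4 + 1} - 4 = \sqrt{-3} - 4 = i \sqrt{3} - 4 = -4 + i \sqrt{3} \approx -4.0 + 1.732 i$)
$H{\left(s \right)} = 2 + s^{2}$ ($H{\left(s \right)} = 2 + s s = 2 + s^{2}$)
$\left(H{\left(R \right)} + U{\left(5 \right)}\right)^{2} = \left(\left(2 + \left(-4 + i \sqrt{3}\right)^{2}\right) + \sqrt{-1 + 5}\right)^{2} = \left(\left(2 + \left(-4 + i \sqrt{3}\right)^{2}\right) + \sqrt{4}\right)^{2} = \left(\left(2 + \left(-4 + i \sqrt{3}\right)^{2}\right) + 2\right)^{2} = \left(4 + \left(-4 + i \sqrt{3}\right)^{2}\right)^{2}$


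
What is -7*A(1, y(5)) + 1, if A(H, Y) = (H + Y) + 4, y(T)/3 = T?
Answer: -139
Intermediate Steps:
y(T) = 3*T
A(H, Y) = 4 + H + Y
-7*A(1, y(5)) + 1 = -7*(4 + 1 + 3*5) + 1 = -7*(4 + 1 + 15) + 1 = -7*20 + 1 = -140 + 1 = -139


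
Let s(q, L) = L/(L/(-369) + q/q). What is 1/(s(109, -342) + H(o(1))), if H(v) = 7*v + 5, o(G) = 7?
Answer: -79/9756 ≈ -0.0080976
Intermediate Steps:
H(v) = 5 + 7*v
s(q, L) = L/(1 - L/369) (s(q, L) = L/(L*(-1/369) + 1) = L/(-L/369 + 1) = L/(1 - L/369))
1/(s(109, -342) + H(o(1))) = 1/(-369*(-342)/(-369 - 342) + (5 + 7*7)) = 1/(-369*(-342)/(-711) + (5 + 49)) = 1/(-369*(-342)*(-1/711) + 54) = 1/(-14022/79 + 54) = 1/(-9756/79) = -79/9756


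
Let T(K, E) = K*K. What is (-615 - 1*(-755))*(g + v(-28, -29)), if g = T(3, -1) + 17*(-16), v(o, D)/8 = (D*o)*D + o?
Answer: -26441940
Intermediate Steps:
T(K, E) = K**2
v(o, D) = 8*o + 8*o*D**2 (v(o, D) = 8*((D*o)*D + o) = 8*(o*D**2 + o) = 8*(o + o*D**2) = 8*o + 8*o*D**2)
g = -263 (g = 3**2 + 17*(-16) = 9 - 272 = -263)
(-615 - 1*(-755))*(g + v(-28, -29)) = (-615 - 1*(-755))*(-263 + 8*(-28)*(1 + (-29)**2)) = (-615 + 755)*(-263 + 8*(-28)*(1 + 841)) = 140*(-263 + 8*(-28)*842) = 140*(-263 - 188608) = 140*(-188871) = -26441940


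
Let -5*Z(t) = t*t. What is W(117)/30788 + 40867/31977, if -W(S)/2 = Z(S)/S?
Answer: 3149274299/2461269690 ≈ 1.2795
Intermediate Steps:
Z(t) = -t²/5 (Z(t) = -t*t/5 = -t²/5)
W(S) = 2*S/5 (W(S) = -2*(-S²/5)/S = -(-2)*S/5 = 2*S/5)
W(117)/30788 + 40867/31977 = ((⅖)*117)/30788 + 40867/31977 = (234/5)*(1/30788) + 40867*(1/31977) = 117/76970 + 40867/31977 = 3149274299/2461269690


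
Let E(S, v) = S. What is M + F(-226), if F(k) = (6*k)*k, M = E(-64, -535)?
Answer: 306392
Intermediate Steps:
M = -64
F(k) = 6*k²
M + F(-226) = -64 + 6*(-226)² = -64 + 6*51076 = -64 + 306456 = 306392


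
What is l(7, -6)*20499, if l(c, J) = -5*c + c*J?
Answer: -1578423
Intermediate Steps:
l(c, J) = -5*c + J*c
l(7, -6)*20499 = (7*(-5 - 6))*20499 = (7*(-11))*20499 = -77*20499 = -1578423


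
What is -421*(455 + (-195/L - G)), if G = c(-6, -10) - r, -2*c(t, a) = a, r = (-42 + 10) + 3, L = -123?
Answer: -7294246/41 ≈ -1.7791e+5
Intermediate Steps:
r = -29 (r = -32 + 3 = -29)
c(t, a) = -a/2
G = 34 (G = -½*(-10) - 1*(-29) = 5 + 29 = 34)
-421*(455 + (-195/L - G)) = -421*(455 + (-195/(-123) - 1*34)) = -421*(455 + (-195*(-1/123) - 34)) = -421*(455 + (65/41 - 34)) = -421*(455 - 1329/41) = -421*17326/41 = -7294246/41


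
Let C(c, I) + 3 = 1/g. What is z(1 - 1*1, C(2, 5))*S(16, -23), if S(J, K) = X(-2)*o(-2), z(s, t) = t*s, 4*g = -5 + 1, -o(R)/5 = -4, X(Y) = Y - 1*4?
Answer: 0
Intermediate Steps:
X(Y) = -4 + Y (X(Y) = Y - 4 = -4 + Y)
o(R) = 20 (o(R) = -5*(-4) = 20)
g = -1 (g = (-5 + 1)/4 = (¼)*(-4) = -1)
C(c, I) = -4 (C(c, I) = -3 + 1/(-1) = -3 - 1 = -4)
z(s, t) = s*t
S(J, K) = -120 (S(J, K) = (-4 - 2)*20 = -6*20 = -120)
z(1 - 1*1, C(2, 5))*S(16, -23) = ((1 - 1*1)*(-4))*(-120) = ((1 - 1)*(-4))*(-120) = (0*(-4))*(-120) = 0*(-120) = 0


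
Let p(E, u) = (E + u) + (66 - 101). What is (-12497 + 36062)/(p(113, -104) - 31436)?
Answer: -23565/31462 ≈ -0.74900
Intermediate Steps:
p(E, u) = -35 + E + u (p(E, u) = (E + u) - 35 = -35 + E + u)
(-12497 + 36062)/(p(113, -104) - 31436) = (-12497 + 36062)/((-35 + 113 - 104) - 31436) = 23565/(-26 - 31436) = 23565/(-31462) = 23565*(-1/31462) = -23565/31462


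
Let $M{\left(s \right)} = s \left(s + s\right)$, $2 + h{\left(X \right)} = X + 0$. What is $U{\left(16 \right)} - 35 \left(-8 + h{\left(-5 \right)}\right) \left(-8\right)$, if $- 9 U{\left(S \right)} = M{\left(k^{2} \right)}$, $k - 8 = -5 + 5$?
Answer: $- \frac{45992}{9} \approx -5110.2$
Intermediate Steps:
$k = 8$ ($k = 8 + \left(-5 + 5\right) = 8 + 0 = 8$)
$h{\left(X \right)} = -2 + X$ ($h{\left(X \right)} = -2 + \left(X + 0\right) = -2 + X$)
$M{\left(s \right)} = 2 s^{2}$ ($M{\left(s \right)} = s 2 s = 2 s^{2}$)
$U{\left(S \right)} = - \frac{8192}{9}$ ($U{\left(S \right)} = - \frac{2 \left(8^{2}\right)^{2}}{9} = - \frac{2 \cdot 64^{2}}{9} = - \frac{2 \cdot 4096}{9} = \left(- \frac{1}{9}\right) 8192 = - \frac{8192}{9}$)
$U{\left(16 \right)} - 35 \left(-8 + h{\left(-5 \right)}\right) \left(-8\right) = - \frac{8192}{9} - 35 \left(-8 - 7\right) \left(-8\right) = - \frac{8192}{9} - 35 \left(\left(-15\right) \left(-8\right)\right) = - \frac{8192}{9} - 4200 = - \frac{45992}{9}$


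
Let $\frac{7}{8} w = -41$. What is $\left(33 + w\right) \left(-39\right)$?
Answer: $\frac{3783}{7} \approx 540.43$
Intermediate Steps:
$w = - \frac{328}{7}$ ($w = \frac{8}{7} \left(-41\right) = - \frac{328}{7} \approx -46.857$)
$\left(33 + w\right) \left(-39\right) = \left(33 - \frac{328}{7}\right) \left(-39\right) = \left(- \frac{97}{7}\right) \left(-39\right) = \frac{3783}{7}$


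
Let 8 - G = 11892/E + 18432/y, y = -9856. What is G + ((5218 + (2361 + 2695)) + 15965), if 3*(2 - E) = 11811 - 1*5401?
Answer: 3236568726/123277 ≈ 26254.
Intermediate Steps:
E = -6404/3 (E = 2 - (11811 - 1*5401)/3 = 2 - (11811 - 5401)/3 = 2 - ⅓*6410 = 2 - 6410/3 = -6404/3 ≈ -2134.7)
G = 1903523/123277 (G = 8 - (11892/(-6404/3) + 18432/(-9856)) = 8 - (11892*(-3/6404) + 18432*(-1/9856)) = 8 - (-8919/1601 - 144/77) = 8 - 1*(-917307/123277) = 8 + 917307/123277 = 1903523/123277 ≈ 15.441)
G + ((5218 + (2361 + 2695)) + 15965) = 1903523/123277 + ((5218 + (2361 + 2695)) + 15965) = 1903523/123277 + ((5218 + 5056) + 15965) = 1903523/123277 + (10274 + 15965) = 1903523/123277 + 26239 = 3236568726/123277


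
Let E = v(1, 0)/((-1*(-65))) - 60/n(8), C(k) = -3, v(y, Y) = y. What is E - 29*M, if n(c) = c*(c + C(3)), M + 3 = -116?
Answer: 448437/130 ≈ 3449.5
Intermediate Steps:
M = -119 (M = -3 - 116 = -119)
n(c) = c*(-3 + c) (n(c) = c*(c - 3) = c*(-3 + c))
E = -193/130 (E = 1/(-1*(-65)) - 60*1/(8*(-3 + 8)) = 1/65 - 60/(8*5) = 1*(1/65) - 60/40 = 1/65 - 60*1/40 = 1/65 - 3/2 = -193/130 ≈ -1.4846)
E - 29*M = -193/130 - 29*(-119) = -193/130 + 3451 = 448437/130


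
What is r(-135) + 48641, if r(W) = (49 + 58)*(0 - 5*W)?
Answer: 120866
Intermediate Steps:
r(W) = -535*W (r(W) = 107*(-5*W) = -535*W)
r(-135) + 48641 = -535*(-135) + 48641 = 72225 + 48641 = 120866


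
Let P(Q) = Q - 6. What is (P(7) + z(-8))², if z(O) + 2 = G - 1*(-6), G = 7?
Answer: 144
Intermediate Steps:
P(Q) = -6 + Q
z(O) = 11 (z(O) = -2 + (7 - 1*(-6)) = -2 + (7 + 6) = -2 + 13 = 11)
(P(7) + z(-8))² = ((-6 + 7) + 11)² = (1 + 11)² = 12² = 144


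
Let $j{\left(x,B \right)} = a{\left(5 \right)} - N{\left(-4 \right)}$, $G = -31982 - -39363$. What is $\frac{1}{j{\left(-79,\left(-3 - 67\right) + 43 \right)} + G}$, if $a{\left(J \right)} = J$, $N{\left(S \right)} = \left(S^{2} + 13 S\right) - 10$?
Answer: $\frac{1}{7432} \approx 0.00013455$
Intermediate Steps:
$N{\left(S \right)} = -10 + S^{2} + 13 S$
$G = 7381$ ($G = -31982 + 39363 = 7381$)
$j{\left(x,B \right)} = 51$ ($j{\left(x,B \right)} = 5 - \left(-10 + \left(-4\right)^{2} + 13 \left(-4\right)\right) = 5 - \left(-10 + 16 - 52\right) = 5 - -46 = 5 + 46 = 51$)
$\frac{1}{j{\left(-79,\left(-3 - 67\right) + 43 \right)} + G} = \frac{1}{51 + 7381} = \frac{1}{7432}$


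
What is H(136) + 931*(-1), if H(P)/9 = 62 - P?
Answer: -1597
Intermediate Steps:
H(P) = 558 - 9*P (H(P) = 9*(62 - P) = 558 - 9*P)
H(136) + 931*(-1) = (558 - 9*136) + 931*(-1) = (558 - 1224) - 931 = -666 - 931 = -1597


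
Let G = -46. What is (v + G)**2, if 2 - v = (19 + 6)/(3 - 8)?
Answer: 1521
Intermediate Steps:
v = 7 (v = 2 - (19 + 6)/(3 - 8) = 2 - 25/(-5) = 2 - 25*(-1)/5 = 2 - 1*(-5) = 2 + 5 = 7)
(v + G)**2 = (7 - 46)**2 = (-39)**2 = 1521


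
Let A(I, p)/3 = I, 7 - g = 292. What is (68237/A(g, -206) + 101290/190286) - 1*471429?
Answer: -38355908763101/81347265 ≈ -4.7151e+5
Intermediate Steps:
g = -285 (g = 7 - 1*292 = 7 - 292 = -285)
A(I, p) = 3*I
(68237/A(g, -206) + 101290/190286) - 1*471429 = (68237/((3*(-285))) + 101290/190286) - 1*471429 = (68237/(-855) + 101290*(1/190286)) - 471429 = (68237*(-1/855) + 50645/95143) - 471429 = (-68237/855 + 50645/95143) - 471429 = -6448971416/81347265 - 471429 = -38355908763101/81347265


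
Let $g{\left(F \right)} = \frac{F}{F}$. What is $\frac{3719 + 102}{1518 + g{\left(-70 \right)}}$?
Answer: $\frac{3821}{1519} \approx 2.5155$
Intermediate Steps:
$g{\left(F \right)} = 1$
$\frac{3719 + 102}{1518 + g{\left(-70 \right)}} = \frac{3719 + 102}{1518 + 1} = \frac{3821}{1519}$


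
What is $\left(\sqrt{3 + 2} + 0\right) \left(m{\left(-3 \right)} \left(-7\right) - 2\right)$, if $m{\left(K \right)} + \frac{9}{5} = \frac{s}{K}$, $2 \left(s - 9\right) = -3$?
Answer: $\frac{281 \sqrt{5}}{10} \approx 62.833$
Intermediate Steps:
$s = \frac{15}{2}$ ($s = 9 + \frac{1}{2} \left(-3\right) = 9 - \frac{3}{2} = \frac{15}{2} \approx 7.5$)
$m{\left(K \right)} = - \frac{9}{5} + \frac{15}{2 K}$
$\left(\sqrt{3 + 2} + 0\right) \left(m{\left(-3 \right)} \left(-7\right) - 2\right) = \left(\sqrt{3 + 2} + 0\right) \left(\frac{3 \left(25 - -18\right)}{10 \left(-3\right)} \left(-7\right) - 2\right) = \left(\sqrt{5} + 0\right) \left(\frac{3}{10} \left(- \frac{1}{3}\right) \left(25 + 18\right) \left(-7\right) - 2\right) = \sqrt{5} \left(\frac{3}{10} \left(- \frac{1}{3}\right) 43 \left(-7\right) - 2\right) = \sqrt{5} \left(\left(- \frac{43}{10}\right) \left(-7\right) - 2\right) = \sqrt{5} \left(\frac{301}{10} - 2\right) = \sqrt{5} \cdot \frac{281}{10} = \frac{281 \sqrt{5}}{10}$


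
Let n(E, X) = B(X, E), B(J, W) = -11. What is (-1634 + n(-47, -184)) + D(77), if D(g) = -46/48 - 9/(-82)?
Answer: -1619515/984 ≈ -1645.8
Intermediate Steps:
n(E, X) = -11
D(g) = -835/984 (D(g) = -46*1/48 - 9*(-1/82) = -23/24 + 9/82 = -835/984)
(-1634 + n(-47, -184)) + D(77) = (-1634 - 11) - 835/984 = -1645 - 835/984 = -1619515/984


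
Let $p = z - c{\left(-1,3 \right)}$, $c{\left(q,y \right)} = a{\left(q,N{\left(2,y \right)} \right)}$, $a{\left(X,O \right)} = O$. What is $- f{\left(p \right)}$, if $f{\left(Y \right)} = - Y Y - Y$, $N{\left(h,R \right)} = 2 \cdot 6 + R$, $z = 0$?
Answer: $210$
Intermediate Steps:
$N{\left(h,R \right)} = 12 + R$
$c{\left(q,y \right)} = 12 + y$
$p = -15$ ($p = 0 - \left(12 + 3\right) = 0 - 15 = -15$)
$f{\left(Y \right)} = - Y - Y^{2}$ ($f{\left(Y \right)} = - Y^{2} - Y = - Y - Y^{2}$)
$- f{\left(p \right)} = - \left(-1\right) \left(-15\right) \left(1 - 15\right) = - \left(-1\right) \left(-15\right) \left(-14\right) = \left(-1\right) \left(-210\right) = 210$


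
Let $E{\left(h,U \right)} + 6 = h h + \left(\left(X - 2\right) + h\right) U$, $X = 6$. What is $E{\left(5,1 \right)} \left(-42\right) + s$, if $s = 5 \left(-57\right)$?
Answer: $-1461$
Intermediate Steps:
$E{\left(h,U \right)} = -6 + h^{2} + U \left(4 + h\right)$ ($E{\left(h,U \right)} = -6 + \left(h h + \left(\left(6 - 2\right) + h\right) U\right) = -6 + \left(h^{2} + \left(4 + h\right) U\right) = -6 + \left(h^{2} + U \left(4 + h\right)\right) = -6 + h^{2} + U \left(4 + h\right)$)
$s = -285$
$E{\left(5,1 \right)} \left(-42\right) + s = \left(-6 + 5^{2} + 4 \cdot 1 + 1 \cdot 5\right) \left(-42\right) - 285 = \left(-6 + 25 + 4 + 5\right) \left(-42\right) - 285 = 28 \left(-42\right) - 285 = -1176 - 285 = -1461$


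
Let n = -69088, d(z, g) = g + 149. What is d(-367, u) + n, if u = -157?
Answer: -69096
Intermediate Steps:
d(z, g) = 149 + g
d(-367, u) + n = (149 - 157) - 69088 = -8 - 69088 = -69096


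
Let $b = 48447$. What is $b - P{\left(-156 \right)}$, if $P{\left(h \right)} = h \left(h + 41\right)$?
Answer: $30507$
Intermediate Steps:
$P{\left(h \right)} = h \left(41 + h\right)$
$b - P{\left(-156 \right)} = 48447 - - 156 \left(41 - 156\right) = 48447 - \left(-156\right) \left(-115\right) = 48447 - 17940 = 30507$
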